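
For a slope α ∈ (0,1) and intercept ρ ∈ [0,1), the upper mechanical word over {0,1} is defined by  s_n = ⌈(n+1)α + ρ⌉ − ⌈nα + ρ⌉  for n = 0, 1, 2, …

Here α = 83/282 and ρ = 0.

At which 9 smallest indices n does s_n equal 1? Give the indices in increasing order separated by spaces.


0 3 6 10 13 16 20 23 27

n=0: ⌈83/282⌉−⌈0/282⌉ = 1−0 = 1  ← one
n=1: ⌈166/282⌉−⌈83/282⌉ = 1−1 = 0
n=2: ⌈249/282⌉−⌈166/282⌉ = 1−1 = 0
n=3: ⌈332/282⌉−⌈249/282⌉ = 2−1 = 1  ← one
n=4: ⌈415/282⌉−⌈332/282⌉ = 2−2 = 0
n=5: ⌈498/282⌉−⌈415/282⌉ = 2−2 = 0
n=6: ⌈581/282⌉−⌈498/282⌉ = 3−2 = 1  ← one
n=7: ⌈664/282⌉−⌈581/282⌉ = 3−3 = 0
n=8: ⌈747/282⌉−⌈664/282⌉ = 3−3 = 0
n=9: ⌈830/282⌉−⌈747/282⌉ = 3−3 = 0
n=10: ⌈913/282⌉−⌈830/282⌉ = 4−3 = 1  ← one
n=11: ⌈996/282⌉−⌈913/282⌉ = 4−4 = 0
n=12: ⌈1079/282⌉−⌈996/282⌉ = 4−4 = 0
n=13: ⌈1162/282⌉−⌈1079/282⌉ = 5−4 = 1  ← one
n=14: ⌈1245/282⌉−⌈1162/282⌉ = 5−5 = 0
n=15: ⌈1328/282⌉−⌈1245/282⌉ = 5−5 = 0
n=16: ⌈1411/282⌉−⌈1328/282⌉ = 6−5 = 1  ← one
n=17: ⌈1494/282⌉−⌈1411/282⌉ = 6−6 = 0
n=18: ⌈1577/282⌉−⌈1494/282⌉ = 6−6 = 0
n=19: ⌈1660/282⌉−⌈1577/282⌉ = 6−6 = 0
n=20: ⌈1743/282⌉−⌈1660/282⌉ = 7−6 = 1  ← one
n=21: ⌈1826/282⌉−⌈1743/282⌉ = 7−7 = 0
n=22: ⌈1909/282⌉−⌈1826/282⌉ = 7−7 = 0
n=23: ⌈1992/282⌉−⌈1909/282⌉ = 8−7 = 1  ← one
n=24: ⌈2075/282⌉−⌈1992/282⌉ = 8−8 = 0
n=25: ⌈2158/282⌉−⌈2075/282⌉ = 8−8 = 0
n=26: ⌈2241/282⌉−⌈2158/282⌉ = 8−8 = 0
n=27: ⌈2324/282⌉−⌈2241/282⌉ = 9−8 = 1  ← one
positions of the first 9 ones: 0 3 6 10 13 16 20 23 27


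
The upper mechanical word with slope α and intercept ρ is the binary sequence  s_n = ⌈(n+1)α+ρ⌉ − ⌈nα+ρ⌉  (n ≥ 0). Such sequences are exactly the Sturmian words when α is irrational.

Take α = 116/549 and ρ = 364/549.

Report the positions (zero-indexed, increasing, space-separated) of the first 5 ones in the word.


n=0: ⌈480/549⌉−⌈364/549⌉ = 1−1 = 0
n=1: ⌈596/549⌉−⌈480/549⌉ = 2−1 = 1  ← one
n=2: ⌈712/549⌉−⌈596/549⌉ = 2−2 = 0
n=3: ⌈828/549⌉−⌈712/549⌉ = 2−2 = 0
n=4: ⌈944/549⌉−⌈828/549⌉ = 2−2 = 0
n=5: ⌈1060/549⌉−⌈944/549⌉ = 2−2 = 0
n=6: ⌈1176/549⌉−⌈1060/549⌉ = 3−2 = 1  ← one
n=7: ⌈1292/549⌉−⌈1176/549⌉ = 3−3 = 0
n=8: ⌈1408/549⌉−⌈1292/549⌉ = 3−3 = 0
n=9: ⌈1524/549⌉−⌈1408/549⌉ = 3−3 = 0
n=10: ⌈1640/549⌉−⌈1524/549⌉ = 3−3 = 0
n=11: ⌈1756/549⌉−⌈1640/549⌉ = 4−3 = 1  ← one
n=12: ⌈1872/549⌉−⌈1756/549⌉ = 4−4 = 0
n=13: ⌈1988/549⌉−⌈1872/549⌉ = 4−4 = 0
n=14: ⌈2104/549⌉−⌈1988/549⌉ = 4−4 = 0
n=15: ⌈2220/549⌉−⌈2104/549⌉ = 5−4 = 1  ← one
n=16: ⌈2336/549⌉−⌈2220/549⌉ = 5−5 = 0
n=17: ⌈2452/549⌉−⌈2336/549⌉ = 5−5 = 0
n=18: ⌈2568/549⌉−⌈2452/549⌉ = 5−5 = 0
n=19: ⌈2684/549⌉−⌈2568/549⌉ = 5−5 = 0
n=20: ⌈2800/549⌉−⌈2684/549⌉ = 6−5 = 1  ← one
positions of the first 5 ones: 1 6 11 15 20

1 6 11 15 20


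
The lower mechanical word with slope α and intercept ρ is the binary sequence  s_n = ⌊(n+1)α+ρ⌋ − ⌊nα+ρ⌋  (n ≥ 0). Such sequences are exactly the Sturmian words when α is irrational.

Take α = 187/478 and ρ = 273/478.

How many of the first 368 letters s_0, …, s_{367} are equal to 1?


#1s = Σ_{n=0}^{367} s_n = Σ_{n=0}^{367} (⌊(n+1)α+ρ⌋ − ⌊nα+ρ⌋)
the sum telescopes: every ⌊nα+ρ⌋ with 0 < n < 368 appears once with + and once with −, leaving ⌊368α+ρ⌋ − ⌊0·α+ρ⌋
368α + ρ = (368·187 + 273) / 478 = 69089/478
ρ = 273/478
⌊69089/478⌋ = 144,  ⌊273/478⌋ = 0
#1s = 144 − 0 = 144

144


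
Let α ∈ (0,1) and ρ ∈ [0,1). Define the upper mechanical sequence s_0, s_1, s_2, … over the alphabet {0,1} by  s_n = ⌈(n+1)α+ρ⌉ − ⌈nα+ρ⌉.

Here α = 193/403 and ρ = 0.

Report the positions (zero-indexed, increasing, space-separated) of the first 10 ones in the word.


n=0: ⌈193/403⌉−⌈0/403⌉ = 1−0 = 1  ← one
n=1: ⌈386/403⌉−⌈193/403⌉ = 1−1 = 0
n=2: ⌈579/403⌉−⌈386/403⌉ = 2−1 = 1  ← one
n=3: ⌈772/403⌉−⌈579/403⌉ = 2−2 = 0
n=4: ⌈965/403⌉−⌈772/403⌉ = 3−2 = 1  ← one
n=5: ⌈1158/403⌉−⌈965/403⌉ = 3−3 = 0
n=6: ⌈1351/403⌉−⌈1158/403⌉ = 4−3 = 1  ← one
n=7: ⌈1544/403⌉−⌈1351/403⌉ = 4−4 = 0
n=8: ⌈1737/403⌉−⌈1544/403⌉ = 5−4 = 1  ← one
n=9: ⌈1930/403⌉−⌈1737/403⌉ = 5−5 = 0
n=10: ⌈2123/403⌉−⌈1930/403⌉ = 6−5 = 1  ← one
n=11: ⌈2316/403⌉−⌈2123/403⌉ = 6−6 = 0
n=12: ⌈2509/403⌉−⌈2316/403⌉ = 7−6 = 1  ← one
n=13: ⌈2702/403⌉−⌈2509/403⌉ = 7−7 = 0
n=14: ⌈2895/403⌉−⌈2702/403⌉ = 8−7 = 1  ← one
n=15: ⌈3088/403⌉−⌈2895/403⌉ = 8−8 = 0
n=16: ⌈3281/403⌉−⌈3088/403⌉ = 9−8 = 1  ← one
n=17: ⌈3474/403⌉−⌈3281/403⌉ = 9−9 = 0
n=18: ⌈3667/403⌉−⌈3474/403⌉ = 10−9 = 1  ← one
positions of the first 10 ones: 0 2 4 6 8 10 12 14 16 18

0 2 4 6 8 10 12 14 16 18


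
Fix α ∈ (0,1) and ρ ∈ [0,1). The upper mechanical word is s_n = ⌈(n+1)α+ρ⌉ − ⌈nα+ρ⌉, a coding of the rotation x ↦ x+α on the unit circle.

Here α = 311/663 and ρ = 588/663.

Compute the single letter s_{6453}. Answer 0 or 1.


(n+1)α + ρ = (6454·311 + 588) / 663 = 2007782/663
nα + ρ     = (6453·311 + 588) / 663 = 2007471/663
⌈2007782/663⌉ = 3029,  ⌈2007471/663⌉ = 3028
s_{6453} = 3029 − 3028 = 1

1


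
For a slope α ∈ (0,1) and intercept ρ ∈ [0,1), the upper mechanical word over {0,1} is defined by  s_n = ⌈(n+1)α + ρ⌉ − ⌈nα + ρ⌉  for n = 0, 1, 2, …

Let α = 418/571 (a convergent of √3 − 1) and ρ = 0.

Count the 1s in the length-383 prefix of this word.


281

#1s = Σ_{n=0}^{382} s_n = Σ_{n=0}^{382} (⌈(n+1)α+ρ⌉ − ⌈nα+ρ⌉)
the sum telescopes: every ⌈nα+ρ⌉ with 0 < n < 383 appears once with + and once with −, leaving ⌈383α+ρ⌉ − ⌈0·α+ρ⌉
383α + ρ = (383·418) / 571 = 160094/571
ρ = 0/571
⌈160094/571⌉ = 281,  ⌈0/571⌉ = 0
#1s = 281 − 0 = 281


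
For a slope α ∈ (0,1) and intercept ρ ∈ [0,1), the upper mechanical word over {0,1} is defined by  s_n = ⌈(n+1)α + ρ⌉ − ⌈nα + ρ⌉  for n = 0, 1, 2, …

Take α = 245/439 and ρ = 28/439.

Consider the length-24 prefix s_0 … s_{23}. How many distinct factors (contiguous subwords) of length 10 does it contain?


t_n = ⌈(n·245+28)/439⌉ for n = 0 … 24:
  n=0…9: ⌈28/439⌉=1 ⌈273/439⌉=1 ⌈518/439⌉=2 ⌈763/439⌉=2 ⌈1008/439⌉=3 ⌈1253/439⌉=3 ⌈1498/439⌉=4 ⌈1743/439⌉=4 ⌈1988/439⌉=5 ⌈2233/439⌉=6
  n=10…19: ⌈2478/439⌉=6 ⌈2723/439⌉=7 ⌈2968/439⌉=7 ⌈3213/439⌉=8 ⌈3458/439⌉=8 ⌈3703/439⌉=9 ⌈3948/439⌉=9 ⌈4193/439⌉=10 ⌈4438/439⌉=11 ⌈4683/439⌉=11
  n=20…24: ⌈4928/439⌉=12 ⌈5173/439⌉=12 ⌈5418/439⌉=13 ⌈5663/439⌉=13 ⌈5908/439⌉=14
s_n = t_(n+1) − t_n for n = 0 … 23 gives
prefix = 010101011010101011010101
slide a length-10 window over [0..9] … [14..23] (15 windows); first occurrence of each distinct factor:
  [  0..  9] 0101010110
  [  1.. 10] 1010101101
  [  2.. 11] 0101011010
  [  3.. 12] 1010110101
  [  4.. 13] 0101101010
  [  5.. 14] 1011010101
  [  6.. 15] 0110101010
  [  7.. 16] 1101010101
  [  8.. 17] 1010101011
  (the other 6 windows repeat one of these)
distinct factors: {0101010110, 0101011010, 0101101010, 0110101010, 1010101011, 1010101101, 1010110101, 1011010101, 1101010101}
count = 9  (Sturmian bound for length 10 is 11)

9


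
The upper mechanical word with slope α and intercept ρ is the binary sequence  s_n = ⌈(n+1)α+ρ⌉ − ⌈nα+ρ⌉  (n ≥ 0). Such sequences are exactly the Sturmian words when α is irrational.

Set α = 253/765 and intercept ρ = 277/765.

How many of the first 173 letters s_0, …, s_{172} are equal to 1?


57

#1s = Σ_{n=0}^{172} s_n = Σ_{n=0}^{172} (⌈(n+1)α+ρ⌉ − ⌈nα+ρ⌉)
the sum telescopes: every ⌈nα+ρ⌉ with 0 < n < 173 appears once with + and once with −, leaving ⌈173α+ρ⌉ − ⌈0·α+ρ⌉
173α + ρ = (173·253 + 277) / 765 = 44046/765
ρ = 277/765
⌈44046/765⌉ = 58,  ⌈277/765⌉ = 1
#1s = 58 − 1 = 57


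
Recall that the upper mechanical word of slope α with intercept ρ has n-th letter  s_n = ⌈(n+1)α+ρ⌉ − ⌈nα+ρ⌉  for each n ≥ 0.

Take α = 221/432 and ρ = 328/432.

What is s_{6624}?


(n+1)α + ρ = (6625·221 + 328) / 432 = 1464453/432
nα + ρ     = (6624·221 + 328) / 432 = 1464232/432
⌈1464453/432⌉ = 3390,  ⌈1464232/432⌉ = 3390
s_{6624} = 3390 − 3390 = 0

0


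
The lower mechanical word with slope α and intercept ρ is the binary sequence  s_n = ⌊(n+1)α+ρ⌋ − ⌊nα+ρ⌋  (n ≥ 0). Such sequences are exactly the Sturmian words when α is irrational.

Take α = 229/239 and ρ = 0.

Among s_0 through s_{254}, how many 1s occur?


244

#1s = Σ_{n=0}^{254} s_n = Σ_{n=0}^{254} (⌊(n+1)α+ρ⌋ − ⌊nα+ρ⌋)
the sum telescopes: every ⌊nα+ρ⌋ with 0 < n < 255 appears once with + and once with −, leaving ⌊255α+ρ⌋ − ⌊0·α+ρ⌋
255α + ρ = (255·229) / 239 = 58395/239
ρ = 0/239
⌊58395/239⌋ = 244,  ⌊0/239⌋ = 0
#1s = 244 − 0 = 244


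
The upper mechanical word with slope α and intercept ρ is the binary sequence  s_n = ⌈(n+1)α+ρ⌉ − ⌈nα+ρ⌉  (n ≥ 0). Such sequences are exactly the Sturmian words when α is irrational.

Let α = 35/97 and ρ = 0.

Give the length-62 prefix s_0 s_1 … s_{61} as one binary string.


10100100100101001001001010010010010010100100100101001001001010

n=0: ⌈(1·35)/97⌉ − ⌈(0·35)/97⌉ = ⌈35/97⌉ − ⌈0/97⌉ = 1 − 0 = 1
n=1: ⌈(2·35)/97⌉ − ⌈(1·35)/97⌉ = ⌈70/97⌉ − ⌈35/97⌉ = 1 − 1 = 0
n=2: ⌈(3·35)/97⌉ − ⌈(2·35)/97⌉ = ⌈105/97⌉ − ⌈70/97⌉ = 2 − 1 = 1
n=3: ⌈(4·35)/97⌉ − ⌈(3·35)/97⌉ = ⌈140/97⌉ − ⌈105/97⌉ = 2 − 2 = 0
n=4: ⌈(5·35)/97⌉ − ⌈(4·35)/97⌉ = ⌈175/97⌉ − ⌈140/97⌉ = 2 − 2 = 0
n=5: ⌈(6·35)/97⌉ − ⌈(5·35)/97⌉ = ⌈210/97⌉ − ⌈175/97⌉ = 3 − 2 = 1
n=6: ⌈(7·35)/97⌉ − ⌈(6·35)/97⌉ = ⌈245/97⌉ − ⌈210/97⌉ = 3 − 3 = 0
n=7: ⌈(8·35)/97⌉ − ⌈(7·35)/97⌉ = ⌈280/97⌉ − ⌈245/97⌉ = 3 − 3 = 0
n=8: ⌈(9·35)/97⌉ − ⌈(8·35)/97⌉ = ⌈315/97⌉ − ⌈280/97⌉ = 4 − 3 = 1
n=9: ⌈(10·35)/97⌉ − ⌈(9·35)/97⌉ = ⌈350/97⌉ − ⌈315/97⌉ = 4 − 4 = 0
n=10: ⌈(11·35)/97⌉ − ⌈(10·35)/97⌉ = ⌈385/97⌉ − ⌈350/97⌉ = 4 − 4 = 0
n=11: ⌈(12·35)/97⌉ − ⌈(11·35)/97⌉ = ⌈420/97⌉ − ⌈385/97⌉ = 5 − 4 = 1
n=12: ⌈(13·35)/97⌉ − ⌈(12·35)/97⌉ = ⌈455/97⌉ − ⌈420/97⌉ = 5 − 5 = 0
n=13: ⌈(14·35)/97⌉ − ⌈(13·35)/97⌉ = ⌈490/97⌉ − ⌈455/97⌉ = 6 − 5 = 1
n=14: ⌈(15·35)/97⌉ − ⌈(14·35)/97⌉ = ⌈525/97⌉ − ⌈490/97⌉ = 6 − 6 = 0
n=15: ⌈(16·35)/97⌉ − ⌈(15·35)/97⌉ = ⌈560/97⌉ − ⌈525/97⌉ = 6 − 6 = 0
n=16: ⌈(17·35)/97⌉ − ⌈(16·35)/97⌉ = ⌈595/97⌉ − ⌈560/97⌉ = 7 − 6 = 1
n=17: ⌈(18·35)/97⌉ − ⌈(17·35)/97⌉ = ⌈630/97⌉ − ⌈595/97⌉ = 7 − 7 = 0
n=18: ⌈(19·35)/97⌉ − ⌈(18·35)/97⌉ = ⌈665/97⌉ − ⌈630/97⌉ = 7 − 7 = 0
n=19: ⌈(20·35)/97⌉ − ⌈(19·35)/97⌉ = ⌈700/97⌉ − ⌈665/97⌉ = 8 − 7 = 1
n=20: ⌈(21·35)/97⌉ − ⌈(20·35)/97⌉ = ⌈735/97⌉ − ⌈700/97⌉ = 8 − 8 = 0
n=21: ⌈(22·35)/97⌉ − ⌈(21·35)/97⌉ = ⌈770/97⌉ − ⌈735/97⌉ = 8 − 8 = 0
n=22: ⌈(23·35)/97⌉ − ⌈(22·35)/97⌉ = ⌈805/97⌉ − ⌈770/97⌉ = 9 − 8 = 1
n=23: ⌈(24·35)/97⌉ − ⌈(23·35)/97⌉ = ⌈840/97⌉ − ⌈805/97⌉ = 9 − 9 = 0
n=24: ⌈(25·35)/97⌉ − ⌈(24·35)/97⌉ = ⌈875/97⌉ − ⌈840/97⌉ = 10 − 9 = 1
n=25: ⌈(26·35)/97⌉ − ⌈(25·35)/97⌉ = ⌈910/97⌉ − ⌈875/97⌉ = 10 − 10 = 0
n=26: ⌈(27·35)/97⌉ − ⌈(26·35)/97⌉ = ⌈945/97⌉ − ⌈910/97⌉ = 10 − 10 = 0
n=27: ⌈(28·35)/97⌉ − ⌈(27·35)/97⌉ = ⌈980/97⌉ − ⌈945/97⌉ = 11 − 10 = 1
n=28: ⌈(29·35)/97⌉ − ⌈(28·35)/97⌉ = ⌈1015/97⌉ − ⌈980/97⌉ = 11 − 11 = 0
n=29: ⌈(30·35)/97⌉ − ⌈(29·35)/97⌉ = ⌈1050/97⌉ − ⌈1015/97⌉ = 11 − 11 = 0
n=30: ⌈(31·35)/97⌉ − ⌈(30·35)/97⌉ = ⌈1085/97⌉ − ⌈1050/97⌉ = 12 − 11 = 1
n=31: ⌈(32·35)/97⌉ − ⌈(31·35)/97⌉ = ⌈1120/97⌉ − ⌈1085/97⌉ = 12 − 12 = 0
n=32: ⌈(33·35)/97⌉ − ⌈(32·35)/97⌉ = ⌈1155/97⌉ − ⌈1120/97⌉ = 12 − 12 = 0
n=33: ⌈(34·35)/97⌉ − ⌈(33·35)/97⌉ = ⌈1190/97⌉ − ⌈1155/97⌉ = 13 − 12 = 1
n=34: ⌈(35·35)/97⌉ − ⌈(34·35)/97⌉ = ⌈1225/97⌉ − ⌈1190/97⌉ = 13 − 13 = 0
n=35: ⌈(36·35)/97⌉ − ⌈(35·35)/97⌉ = ⌈1260/97⌉ − ⌈1225/97⌉ = 13 − 13 = 0
n=36: ⌈(37·35)/97⌉ − ⌈(36·35)/97⌉ = ⌈1295/97⌉ − ⌈1260/97⌉ = 14 − 13 = 1
n=37: ⌈(38·35)/97⌉ − ⌈(37·35)/97⌉ = ⌈1330/97⌉ − ⌈1295/97⌉ = 14 − 14 = 0
n=38: ⌈(39·35)/97⌉ − ⌈(38·35)/97⌉ = ⌈1365/97⌉ − ⌈1330/97⌉ = 15 − 14 = 1
n=39: ⌈(40·35)/97⌉ − ⌈(39·35)/97⌉ = ⌈1400/97⌉ − ⌈1365/97⌉ = 15 − 15 = 0
n=40: ⌈(41·35)/97⌉ − ⌈(40·35)/97⌉ = ⌈1435/97⌉ − ⌈1400/97⌉ = 15 − 15 = 0
n=41: ⌈(42·35)/97⌉ − ⌈(41·35)/97⌉ = ⌈1470/97⌉ − ⌈1435/97⌉ = 16 − 15 = 1
n=42: ⌈(43·35)/97⌉ − ⌈(42·35)/97⌉ = ⌈1505/97⌉ − ⌈1470/97⌉ = 16 − 16 = 0
n=43: ⌈(44·35)/97⌉ − ⌈(43·35)/97⌉ = ⌈1540/97⌉ − ⌈1505/97⌉ = 16 − 16 = 0
n=44: ⌈(45·35)/97⌉ − ⌈(44·35)/97⌉ = ⌈1575/97⌉ − ⌈1540/97⌉ = 17 − 16 = 1
n=45: ⌈(46·35)/97⌉ − ⌈(45·35)/97⌉ = ⌈1610/97⌉ − ⌈1575/97⌉ = 17 − 17 = 0
n=46: ⌈(47·35)/97⌉ − ⌈(46·35)/97⌉ = ⌈1645/97⌉ − ⌈1610/97⌉ = 17 − 17 = 0
n=47: ⌈(48·35)/97⌉ − ⌈(47·35)/97⌉ = ⌈1680/97⌉ − ⌈1645/97⌉ = 18 − 17 = 1
n=48: ⌈(49·35)/97⌉ − ⌈(48·35)/97⌉ = ⌈1715/97⌉ − ⌈1680/97⌉ = 18 − 18 = 0
n=49: ⌈(50·35)/97⌉ − ⌈(49·35)/97⌉ = ⌈1750/97⌉ − ⌈1715/97⌉ = 19 − 18 = 1
n=50: ⌈(51·35)/97⌉ − ⌈(50·35)/97⌉ = ⌈1785/97⌉ − ⌈1750/97⌉ = 19 − 19 = 0
n=51: ⌈(52·35)/97⌉ − ⌈(51·35)/97⌉ = ⌈1820/97⌉ − ⌈1785/97⌉ = 19 − 19 = 0
n=52: ⌈(53·35)/97⌉ − ⌈(52·35)/97⌉ = ⌈1855/97⌉ − ⌈1820/97⌉ = 20 − 19 = 1
n=53: ⌈(54·35)/97⌉ − ⌈(53·35)/97⌉ = ⌈1890/97⌉ − ⌈1855/97⌉ = 20 − 20 = 0
n=54: ⌈(55·35)/97⌉ − ⌈(54·35)/97⌉ = ⌈1925/97⌉ − ⌈1890/97⌉ = 20 − 20 = 0
n=55: ⌈(56·35)/97⌉ − ⌈(55·35)/97⌉ = ⌈1960/97⌉ − ⌈1925/97⌉ = 21 − 20 = 1
n=56: ⌈(57·35)/97⌉ − ⌈(56·35)/97⌉ = ⌈1995/97⌉ − ⌈1960/97⌉ = 21 − 21 = 0
n=57: ⌈(58·35)/97⌉ − ⌈(57·35)/97⌉ = ⌈2030/97⌉ − ⌈1995/97⌉ = 21 − 21 = 0
n=58: ⌈(59·35)/97⌉ − ⌈(58·35)/97⌉ = ⌈2065/97⌉ − ⌈2030/97⌉ = 22 − 21 = 1
n=59: ⌈(60·35)/97⌉ − ⌈(59·35)/97⌉ = ⌈2100/97⌉ − ⌈2065/97⌉ = 22 − 22 = 0
n=60: ⌈(61·35)/97⌉ − ⌈(60·35)/97⌉ = ⌈2135/97⌉ − ⌈2100/97⌉ = 23 − 22 = 1
n=61: ⌈(62·35)/97⌉ − ⌈(61·35)/97⌉ = ⌈2170/97⌉ − ⌈2135/97⌉ = 23 − 23 = 0


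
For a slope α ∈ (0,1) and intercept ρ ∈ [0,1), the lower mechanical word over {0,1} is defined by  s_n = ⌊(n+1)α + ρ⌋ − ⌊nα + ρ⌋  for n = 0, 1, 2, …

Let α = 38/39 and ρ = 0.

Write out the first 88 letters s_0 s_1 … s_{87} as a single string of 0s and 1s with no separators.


0111111111111111111111111111111111111110111111111111111111111111111111111111110111111111

n=0: ⌊(1·38)/39⌋ − ⌊(0·38)/39⌋ = ⌊38/39⌋ − ⌊0/39⌋ = 0 − 0 = 0
n=1: ⌊(2·38)/39⌋ − ⌊(1·38)/39⌋ = ⌊76/39⌋ − ⌊38/39⌋ = 1 − 0 = 1
n=2: ⌊(3·38)/39⌋ − ⌊(2·38)/39⌋ = ⌊114/39⌋ − ⌊76/39⌋ = 2 − 1 = 1
n=3: ⌊(4·38)/39⌋ − ⌊(3·38)/39⌋ = ⌊152/39⌋ − ⌊114/39⌋ = 3 − 2 = 1
n=4: ⌊(5·38)/39⌋ − ⌊(4·38)/39⌋ = ⌊190/39⌋ − ⌊152/39⌋ = 4 − 3 = 1
n=5: ⌊(6·38)/39⌋ − ⌊(5·38)/39⌋ = ⌊228/39⌋ − ⌊190/39⌋ = 5 − 4 = 1
n=6: ⌊(7·38)/39⌋ − ⌊(6·38)/39⌋ = ⌊266/39⌋ − ⌊228/39⌋ = 6 − 5 = 1
n=7: ⌊(8·38)/39⌋ − ⌊(7·38)/39⌋ = ⌊304/39⌋ − ⌊266/39⌋ = 7 − 6 = 1
n=8: ⌊(9·38)/39⌋ − ⌊(8·38)/39⌋ = ⌊342/39⌋ − ⌊304/39⌋ = 8 − 7 = 1
n=9: ⌊(10·38)/39⌋ − ⌊(9·38)/39⌋ = ⌊380/39⌋ − ⌊342/39⌋ = 9 − 8 = 1
n=10: ⌊(11·38)/39⌋ − ⌊(10·38)/39⌋ = ⌊418/39⌋ − ⌊380/39⌋ = 10 − 9 = 1
n=11: ⌊(12·38)/39⌋ − ⌊(11·38)/39⌋ = ⌊456/39⌋ − ⌊418/39⌋ = 11 − 10 = 1
n=12: ⌊(13·38)/39⌋ − ⌊(12·38)/39⌋ = ⌊494/39⌋ − ⌊456/39⌋ = 12 − 11 = 1
n=13: ⌊(14·38)/39⌋ − ⌊(13·38)/39⌋ = ⌊532/39⌋ − ⌊494/39⌋ = 13 − 12 = 1
n=14: ⌊(15·38)/39⌋ − ⌊(14·38)/39⌋ = ⌊570/39⌋ − ⌊532/39⌋ = 14 − 13 = 1
n=15: ⌊(16·38)/39⌋ − ⌊(15·38)/39⌋ = ⌊608/39⌋ − ⌊570/39⌋ = 15 − 14 = 1
n=16: ⌊(17·38)/39⌋ − ⌊(16·38)/39⌋ = ⌊646/39⌋ − ⌊608/39⌋ = 16 − 15 = 1
n=17: ⌊(18·38)/39⌋ − ⌊(17·38)/39⌋ = ⌊684/39⌋ − ⌊646/39⌋ = 17 − 16 = 1
n=18: ⌊(19·38)/39⌋ − ⌊(18·38)/39⌋ = ⌊722/39⌋ − ⌊684/39⌋ = 18 − 17 = 1
n=19: ⌊(20·38)/39⌋ − ⌊(19·38)/39⌋ = ⌊760/39⌋ − ⌊722/39⌋ = 19 − 18 = 1
n=20: ⌊(21·38)/39⌋ − ⌊(20·38)/39⌋ = ⌊798/39⌋ − ⌊760/39⌋ = 20 − 19 = 1
n=21: ⌊(22·38)/39⌋ − ⌊(21·38)/39⌋ = ⌊836/39⌋ − ⌊798/39⌋ = 21 − 20 = 1
n=22: ⌊(23·38)/39⌋ − ⌊(22·38)/39⌋ = ⌊874/39⌋ − ⌊836/39⌋ = 22 − 21 = 1
n=23: ⌊(24·38)/39⌋ − ⌊(23·38)/39⌋ = ⌊912/39⌋ − ⌊874/39⌋ = 23 − 22 = 1
n=24: ⌊(25·38)/39⌋ − ⌊(24·38)/39⌋ = ⌊950/39⌋ − ⌊912/39⌋ = 24 − 23 = 1
n=25: ⌊(26·38)/39⌋ − ⌊(25·38)/39⌋ = ⌊988/39⌋ − ⌊950/39⌋ = 25 − 24 = 1
n=26: ⌊(27·38)/39⌋ − ⌊(26·38)/39⌋ = ⌊1026/39⌋ − ⌊988/39⌋ = 26 − 25 = 1
n=27: ⌊(28·38)/39⌋ − ⌊(27·38)/39⌋ = ⌊1064/39⌋ − ⌊1026/39⌋ = 27 − 26 = 1
n=28: ⌊(29·38)/39⌋ − ⌊(28·38)/39⌋ = ⌊1102/39⌋ − ⌊1064/39⌋ = 28 − 27 = 1
n=29: ⌊(30·38)/39⌋ − ⌊(29·38)/39⌋ = ⌊1140/39⌋ − ⌊1102/39⌋ = 29 − 28 = 1
n=30: ⌊(31·38)/39⌋ − ⌊(30·38)/39⌋ = ⌊1178/39⌋ − ⌊1140/39⌋ = 30 − 29 = 1
n=31: ⌊(32·38)/39⌋ − ⌊(31·38)/39⌋ = ⌊1216/39⌋ − ⌊1178/39⌋ = 31 − 30 = 1
n=32: ⌊(33·38)/39⌋ − ⌊(32·38)/39⌋ = ⌊1254/39⌋ − ⌊1216/39⌋ = 32 − 31 = 1
n=33: ⌊(34·38)/39⌋ − ⌊(33·38)/39⌋ = ⌊1292/39⌋ − ⌊1254/39⌋ = 33 − 32 = 1
n=34: ⌊(35·38)/39⌋ − ⌊(34·38)/39⌋ = ⌊1330/39⌋ − ⌊1292/39⌋ = 34 − 33 = 1
n=35: ⌊(36·38)/39⌋ − ⌊(35·38)/39⌋ = ⌊1368/39⌋ − ⌊1330/39⌋ = 35 − 34 = 1
n=36: ⌊(37·38)/39⌋ − ⌊(36·38)/39⌋ = ⌊1406/39⌋ − ⌊1368/39⌋ = 36 − 35 = 1
n=37: ⌊(38·38)/39⌋ − ⌊(37·38)/39⌋ = ⌊1444/39⌋ − ⌊1406/39⌋ = 37 − 36 = 1
n=38: ⌊(39·38)/39⌋ − ⌊(38·38)/39⌋ = ⌊1482/39⌋ − ⌊1444/39⌋ = 38 − 37 = 1
n=39: ⌊(40·38)/39⌋ − ⌊(39·38)/39⌋ = ⌊1520/39⌋ − ⌊1482/39⌋ = 38 − 38 = 0
n=40: ⌊(41·38)/39⌋ − ⌊(40·38)/39⌋ = ⌊1558/39⌋ − ⌊1520/39⌋ = 39 − 38 = 1
n=41: ⌊(42·38)/39⌋ − ⌊(41·38)/39⌋ = ⌊1596/39⌋ − ⌊1558/39⌋ = 40 − 39 = 1
n=42: ⌊(43·38)/39⌋ − ⌊(42·38)/39⌋ = ⌊1634/39⌋ − ⌊1596/39⌋ = 41 − 40 = 1
n=43: ⌊(44·38)/39⌋ − ⌊(43·38)/39⌋ = ⌊1672/39⌋ − ⌊1634/39⌋ = 42 − 41 = 1
n=44: ⌊(45·38)/39⌋ − ⌊(44·38)/39⌋ = ⌊1710/39⌋ − ⌊1672/39⌋ = 43 − 42 = 1
n=45: ⌊(46·38)/39⌋ − ⌊(45·38)/39⌋ = ⌊1748/39⌋ − ⌊1710/39⌋ = 44 − 43 = 1
n=46: ⌊(47·38)/39⌋ − ⌊(46·38)/39⌋ = ⌊1786/39⌋ − ⌊1748/39⌋ = 45 − 44 = 1
n=47: ⌊(48·38)/39⌋ − ⌊(47·38)/39⌋ = ⌊1824/39⌋ − ⌊1786/39⌋ = 46 − 45 = 1
n=48: ⌊(49·38)/39⌋ − ⌊(48·38)/39⌋ = ⌊1862/39⌋ − ⌊1824/39⌋ = 47 − 46 = 1
n=49: ⌊(50·38)/39⌋ − ⌊(49·38)/39⌋ = ⌊1900/39⌋ − ⌊1862/39⌋ = 48 − 47 = 1
n=50: ⌊(51·38)/39⌋ − ⌊(50·38)/39⌋ = ⌊1938/39⌋ − ⌊1900/39⌋ = 49 − 48 = 1
n=51: ⌊(52·38)/39⌋ − ⌊(51·38)/39⌋ = ⌊1976/39⌋ − ⌊1938/39⌋ = 50 − 49 = 1
n=52: ⌊(53·38)/39⌋ − ⌊(52·38)/39⌋ = ⌊2014/39⌋ − ⌊1976/39⌋ = 51 − 50 = 1
n=53: ⌊(54·38)/39⌋ − ⌊(53·38)/39⌋ = ⌊2052/39⌋ − ⌊2014/39⌋ = 52 − 51 = 1
n=54: ⌊(55·38)/39⌋ − ⌊(54·38)/39⌋ = ⌊2090/39⌋ − ⌊2052/39⌋ = 53 − 52 = 1
n=55: ⌊(56·38)/39⌋ − ⌊(55·38)/39⌋ = ⌊2128/39⌋ − ⌊2090/39⌋ = 54 − 53 = 1
n=56: ⌊(57·38)/39⌋ − ⌊(56·38)/39⌋ = ⌊2166/39⌋ − ⌊2128/39⌋ = 55 − 54 = 1
n=57: ⌊(58·38)/39⌋ − ⌊(57·38)/39⌋ = ⌊2204/39⌋ − ⌊2166/39⌋ = 56 − 55 = 1
n=58: ⌊(59·38)/39⌋ − ⌊(58·38)/39⌋ = ⌊2242/39⌋ − ⌊2204/39⌋ = 57 − 56 = 1
n=59: ⌊(60·38)/39⌋ − ⌊(59·38)/39⌋ = ⌊2280/39⌋ − ⌊2242/39⌋ = 58 − 57 = 1
n=60: ⌊(61·38)/39⌋ − ⌊(60·38)/39⌋ = ⌊2318/39⌋ − ⌊2280/39⌋ = 59 − 58 = 1
n=61: ⌊(62·38)/39⌋ − ⌊(61·38)/39⌋ = ⌊2356/39⌋ − ⌊2318/39⌋ = 60 − 59 = 1
n=62: ⌊(63·38)/39⌋ − ⌊(62·38)/39⌋ = ⌊2394/39⌋ − ⌊2356/39⌋ = 61 − 60 = 1
n=63: ⌊(64·38)/39⌋ − ⌊(63·38)/39⌋ = ⌊2432/39⌋ − ⌊2394/39⌋ = 62 − 61 = 1
n=64: ⌊(65·38)/39⌋ − ⌊(64·38)/39⌋ = ⌊2470/39⌋ − ⌊2432/39⌋ = 63 − 62 = 1
n=65: ⌊(66·38)/39⌋ − ⌊(65·38)/39⌋ = ⌊2508/39⌋ − ⌊2470/39⌋ = 64 − 63 = 1
n=66: ⌊(67·38)/39⌋ − ⌊(66·38)/39⌋ = ⌊2546/39⌋ − ⌊2508/39⌋ = 65 − 64 = 1
n=67: ⌊(68·38)/39⌋ − ⌊(67·38)/39⌋ = ⌊2584/39⌋ − ⌊2546/39⌋ = 66 − 65 = 1
n=68: ⌊(69·38)/39⌋ − ⌊(68·38)/39⌋ = ⌊2622/39⌋ − ⌊2584/39⌋ = 67 − 66 = 1
n=69: ⌊(70·38)/39⌋ − ⌊(69·38)/39⌋ = ⌊2660/39⌋ − ⌊2622/39⌋ = 68 − 67 = 1
n=70: ⌊(71·38)/39⌋ − ⌊(70·38)/39⌋ = ⌊2698/39⌋ − ⌊2660/39⌋ = 69 − 68 = 1
n=71: ⌊(72·38)/39⌋ − ⌊(71·38)/39⌋ = ⌊2736/39⌋ − ⌊2698/39⌋ = 70 − 69 = 1
n=72: ⌊(73·38)/39⌋ − ⌊(72·38)/39⌋ = ⌊2774/39⌋ − ⌊2736/39⌋ = 71 − 70 = 1
n=73: ⌊(74·38)/39⌋ − ⌊(73·38)/39⌋ = ⌊2812/39⌋ − ⌊2774/39⌋ = 72 − 71 = 1
n=74: ⌊(75·38)/39⌋ − ⌊(74·38)/39⌋ = ⌊2850/39⌋ − ⌊2812/39⌋ = 73 − 72 = 1
n=75: ⌊(76·38)/39⌋ − ⌊(75·38)/39⌋ = ⌊2888/39⌋ − ⌊2850/39⌋ = 74 − 73 = 1
n=76: ⌊(77·38)/39⌋ − ⌊(76·38)/39⌋ = ⌊2926/39⌋ − ⌊2888/39⌋ = 75 − 74 = 1
n=77: ⌊(78·38)/39⌋ − ⌊(77·38)/39⌋ = ⌊2964/39⌋ − ⌊2926/39⌋ = 76 − 75 = 1
n=78: ⌊(79·38)/39⌋ − ⌊(78·38)/39⌋ = ⌊3002/39⌋ − ⌊2964/39⌋ = 76 − 76 = 0
n=79: ⌊(80·38)/39⌋ − ⌊(79·38)/39⌋ = ⌊3040/39⌋ − ⌊3002/39⌋ = 77 − 76 = 1
n=80: ⌊(81·38)/39⌋ − ⌊(80·38)/39⌋ = ⌊3078/39⌋ − ⌊3040/39⌋ = 78 − 77 = 1
n=81: ⌊(82·38)/39⌋ − ⌊(81·38)/39⌋ = ⌊3116/39⌋ − ⌊3078/39⌋ = 79 − 78 = 1
n=82: ⌊(83·38)/39⌋ − ⌊(82·38)/39⌋ = ⌊3154/39⌋ − ⌊3116/39⌋ = 80 − 79 = 1
n=83: ⌊(84·38)/39⌋ − ⌊(83·38)/39⌋ = ⌊3192/39⌋ − ⌊3154/39⌋ = 81 − 80 = 1
n=84: ⌊(85·38)/39⌋ − ⌊(84·38)/39⌋ = ⌊3230/39⌋ − ⌊3192/39⌋ = 82 − 81 = 1
n=85: ⌊(86·38)/39⌋ − ⌊(85·38)/39⌋ = ⌊3268/39⌋ − ⌊3230/39⌋ = 83 − 82 = 1
n=86: ⌊(87·38)/39⌋ − ⌊(86·38)/39⌋ = ⌊3306/39⌋ − ⌊3268/39⌋ = 84 − 83 = 1
n=87: ⌊(88·38)/39⌋ − ⌊(87·38)/39⌋ = ⌊3344/39⌋ − ⌊3306/39⌋ = 85 − 84 = 1


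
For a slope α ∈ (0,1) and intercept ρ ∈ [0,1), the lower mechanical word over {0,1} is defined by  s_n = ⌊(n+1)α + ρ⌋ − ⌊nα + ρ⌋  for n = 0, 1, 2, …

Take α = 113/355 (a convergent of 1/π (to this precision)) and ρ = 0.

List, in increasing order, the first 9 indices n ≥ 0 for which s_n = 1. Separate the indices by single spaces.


n=0: ⌊113/355⌋−⌊0/355⌋ = 0−0 = 0
n=1: ⌊226/355⌋−⌊113/355⌋ = 0−0 = 0
n=2: ⌊339/355⌋−⌊226/355⌋ = 0−0 = 0
n=3: ⌊452/355⌋−⌊339/355⌋ = 1−0 = 1  ← one
n=4: ⌊565/355⌋−⌊452/355⌋ = 1−1 = 0
n=5: ⌊678/355⌋−⌊565/355⌋ = 1−1 = 0
n=6: ⌊791/355⌋−⌊678/355⌋ = 2−1 = 1  ← one
n=7: ⌊904/355⌋−⌊791/355⌋ = 2−2 = 0
n=8: ⌊1017/355⌋−⌊904/355⌋ = 2−2 = 0
n=9: ⌊1130/355⌋−⌊1017/355⌋ = 3−2 = 1  ← one
n=10: ⌊1243/355⌋−⌊1130/355⌋ = 3−3 = 0
n=11: ⌊1356/355⌋−⌊1243/355⌋ = 3−3 = 0
n=12: ⌊1469/355⌋−⌊1356/355⌋ = 4−3 = 1  ← one
n=13: ⌊1582/355⌋−⌊1469/355⌋ = 4−4 = 0
n=14: ⌊1695/355⌋−⌊1582/355⌋ = 4−4 = 0
n=15: ⌊1808/355⌋−⌊1695/355⌋ = 5−4 = 1  ← one
n=16: ⌊1921/355⌋−⌊1808/355⌋ = 5−5 = 0
n=17: ⌊2034/355⌋−⌊1921/355⌋ = 5−5 = 0
n=18: ⌊2147/355⌋−⌊2034/355⌋ = 6−5 = 1  ← one
n=19: ⌊2260/355⌋−⌊2147/355⌋ = 6−6 = 0
n=20: ⌊2373/355⌋−⌊2260/355⌋ = 6−6 = 0
n=21: ⌊2486/355⌋−⌊2373/355⌋ = 7−6 = 1  ← one
n=22: ⌊2599/355⌋−⌊2486/355⌋ = 7−7 = 0
n=23: ⌊2712/355⌋−⌊2599/355⌋ = 7−7 = 0
n=24: ⌊2825/355⌋−⌊2712/355⌋ = 7−7 = 0
n=25: ⌊2938/355⌋−⌊2825/355⌋ = 8−7 = 1  ← one
n=26: ⌊3051/355⌋−⌊2938/355⌋ = 8−8 = 0
n=27: ⌊3164/355⌋−⌊3051/355⌋ = 8−8 = 0
n=28: ⌊3277/355⌋−⌊3164/355⌋ = 9−8 = 1  ← one
positions of the first 9 ones: 3 6 9 12 15 18 21 25 28

3 6 9 12 15 18 21 25 28


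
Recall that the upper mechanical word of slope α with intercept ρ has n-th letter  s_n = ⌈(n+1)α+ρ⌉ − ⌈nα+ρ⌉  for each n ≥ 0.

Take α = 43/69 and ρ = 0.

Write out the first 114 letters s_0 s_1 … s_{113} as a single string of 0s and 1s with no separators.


110110101101101011011010110110101101101011011010110110101101101011010110110101101101011011010110110101101101011011

n=0: ⌈(1·43)/69⌉ − ⌈(0·43)/69⌉ = ⌈43/69⌉ − ⌈0/69⌉ = 1 − 0 = 1
n=1: ⌈(2·43)/69⌉ − ⌈(1·43)/69⌉ = ⌈86/69⌉ − ⌈43/69⌉ = 2 − 1 = 1
n=2: ⌈(3·43)/69⌉ − ⌈(2·43)/69⌉ = ⌈129/69⌉ − ⌈86/69⌉ = 2 − 2 = 0
n=3: ⌈(4·43)/69⌉ − ⌈(3·43)/69⌉ = ⌈172/69⌉ − ⌈129/69⌉ = 3 − 2 = 1
n=4: ⌈(5·43)/69⌉ − ⌈(4·43)/69⌉ = ⌈215/69⌉ − ⌈172/69⌉ = 4 − 3 = 1
n=5: ⌈(6·43)/69⌉ − ⌈(5·43)/69⌉ = ⌈258/69⌉ − ⌈215/69⌉ = 4 − 4 = 0
n=6: ⌈(7·43)/69⌉ − ⌈(6·43)/69⌉ = ⌈301/69⌉ − ⌈258/69⌉ = 5 − 4 = 1
n=7: ⌈(8·43)/69⌉ − ⌈(7·43)/69⌉ = ⌈344/69⌉ − ⌈301/69⌉ = 5 − 5 = 0
n=8: ⌈(9·43)/69⌉ − ⌈(8·43)/69⌉ = ⌈387/69⌉ − ⌈344/69⌉ = 6 − 5 = 1
n=9: ⌈(10·43)/69⌉ − ⌈(9·43)/69⌉ = ⌈430/69⌉ − ⌈387/69⌉ = 7 − 6 = 1
n=10: ⌈(11·43)/69⌉ − ⌈(10·43)/69⌉ = ⌈473/69⌉ − ⌈430/69⌉ = 7 − 7 = 0
n=11: ⌈(12·43)/69⌉ − ⌈(11·43)/69⌉ = ⌈516/69⌉ − ⌈473/69⌉ = 8 − 7 = 1
n=12: ⌈(13·43)/69⌉ − ⌈(12·43)/69⌉ = ⌈559/69⌉ − ⌈516/69⌉ = 9 − 8 = 1
n=13: ⌈(14·43)/69⌉ − ⌈(13·43)/69⌉ = ⌈602/69⌉ − ⌈559/69⌉ = 9 − 9 = 0
n=14: ⌈(15·43)/69⌉ − ⌈(14·43)/69⌉ = ⌈645/69⌉ − ⌈602/69⌉ = 10 − 9 = 1
n=15: ⌈(16·43)/69⌉ − ⌈(15·43)/69⌉ = ⌈688/69⌉ − ⌈645/69⌉ = 10 − 10 = 0
n=16: ⌈(17·43)/69⌉ − ⌈(16·43)/69⌉ = ⌈731/69⌉ − ⌈688/69⌉ = 11 − 10 = 1
n=17: ⌈(18·43)/69⌉ − ⌈(17·43)/69⌉ = ⌈774/69⌉ − ⌈731/69⌉ = 12 − 11 = 1
n=18: ⌈(19·43)/69⌉ − ⌈(18·43)/69⌉ = ⌈817/69⌉ − ⌈774/69⌉ = 12 − 12 = 0
n=19: ⌈(20·43)/69⌉ − ⌈(19·43)/69⌉ = ⌈860/69⌉ − ⌈817/69⌉ = 13 − 12 = 1
n=20: ⌈(21·43)/69⌉ − ⌈(20·43)/69⌉ = ⌈903/69⌉ − ⌈860/69⌉ = 14 − 13 = 1
n=21: ⌈(22·43)/69⌉ − ⌈(21·43)/69⌉ = ⌈946/69⌉ − ⌈903/69⌉ = 14 − 14 = 0
n=22: ⌈(23·43)/69⌉ − ⌈(22·43)/69⌉ = ⌈989/69⌉ − ⌈946/69⌉ = 15 − 14 = 1
n=23: ⌈(24·43)/69⌉ − ⌈(23·43)/69⌉ = ⌈1032/69⌉ − ⌈989/69⌉ = 15 − 15 = 0
n=24: ⌈(25·43)/69⌉ − ⌈(24·43)/69⌉ = ⌈1075/69⌉ − ⌈1032/69⌉ = 16 − 15 = 1
n=25: ⌈(26·43)/69⌉ − ⌈(25·43)/69⌉ = ⌈1118/69⌉ − ⌈1075/69⌉ = 17 − 16 = 1
n=26: ⌈(27·43)/69⌉ − ⌈(26·43)/69⌉ = ⌈1161/69⌉ − ⌈1118/69⌉ = 17 − 17 = 0
n=27: ⌈(28·43)/69⌉ − ⌈(27·43)/69⌉ = ⌈1204/69⌉ − ⌈1161/69⌉ = 18 − 17 = 1
n=28: ⌈(29·43)/69⌉ − ⌈(28·43)/69⌉ = ⌈1247/69⌉ − ⌈1204/69⌉ = 19 − 18 = 1
n=29: ⌈(30·43)/69⌉ − ⌈(29·43)/69⌉ = ⌈1290/69⌉ − ⌈1247/69⌉ = 19 − 19 = 0
n=30: ⌈(31·43)/69⌉ − ⌈(30·43)/69⌉ = ⌈1333/69⌉ − ⌈1290/69⌉ = 20 − 19 = 1
n=31: ⌈(32·43)/69⌉ − ⌈(31·43)/69⌉ = ⌈1376/69⌉ − ⌈1333/69⌉ = 20 − 20 = 0
n=32: ⌈(33·43)/69⌉ − ⌈(32·43)/69⌉ = ⌈1419/69⌉ − ⌈1376/69⌉ = 21 − 20 = 1
n=33: ⌈(34·43)/69⌉ − ⌈(33·43)/69⌉ = ⌈1462/69⌉ − ⌈1419/69⌉ = 22 − 21 = 1
n=34: ⌈(35·43)/69⌉ − ⌈(34·43)/69⌉ = ⌈1505/69⌉ − ⌈1462/69⌉ = 22 − 22 = 0
n=35: ⌈(36·43)/69⌉ − ⌈(35·43)/69⌉ = ⌈1548/69⌉ − ⌈1505/69⌉ = 23 − 22 = 1
n=36: ⌈(37·43)/69⌉ − ⌈(36·43)/69⌉ = ⌈1591/69⌉ − ⌈1548/69⌉ = 24 − 23 = 1
n=37: ⌈(38·43)/69⌉ − ⌈(37·43)/69⌉ = ⌈1634/69⌉ − ⌈1591/69⌉ = 24 − 24 = 0
n=38: ⌈(39·43)/69⌉ − ⌈(38·43)/69⌉ = ⌈1677/69⌉ − ⌈1634/69⌉ = 25 − 24 = 1
n=39: ⌈(40·43)/69⌉ − ⌈(39·43)/69⌉ = ⌈1720/69⌉ − ⌈1677/69⌉ = 25 − 25 = 0
n=40: ⌈(41·43)/69⌉ − ⌈(40·43)/69⌉ = ⌈1763/69⌉ − ⌈1720/69⌉ = 26 − 25 = 1
n=41: ⌈(42·43)/69⌉ − ⌈(41·43)/69⌉ = ⌈1806/69⌉ − ⌈1763/69⌉ = 27 − 26 = 1
n=42: ⌈(43·43)/69⌉ − ⌈(42·43)/69⌉ = ⌈1849/69⌉ − ⌈1806/69⌉ = 27 − 27 = 0
n=43: ⌈(44·43)/69⌉ − ⌈(43·43)/69⌉ = ⌈1892/69⌉ − ⌈1849/69⌉ = 28 − 27 = 1
n=44: ⌈(45·43)/69⌉ − ⌈(44·43)/69⌉ = ⌈1935/69⌉ − ⌈1892/69⌉ = 29 − 28 = 1
n=45: ⌈(46·43)/69⌉ − ⌈(45·43)/69⌉ = ⌈1978/69⌉ − ⌈1935/69⌉ = 29 − 29 = 0
n=46: ⌈(47·43)/69⌉ − ⌈(46·43)/69⌉ = ⌈2021/69⌉ − ⌈1978/69⌉ = 30 − 29 = 1
n=47: ⌈(48·43)/69⌉ − ⌈(47·43)/69⌉ = ⌈2064/69⌉ − ⌈2021/69⌉ = 30 − 30 = 0
n=48: ⌈(49·43)/69⌉ − ⌈(48·43)/69⌉ = ⌈2107/69⌉ − ⌈2064/69⌉ = 31 − 30 = 1
n=49: ⌈(50·43)/69⌉ − ⌈(49·43)/69⌉ = ⌈2150/69⌉ − ⌈2107/69⌉ = 32 − 31 = 1
n=50: ⌈(51·43)/69⌉ − ⌈(50·43)/69⌉ = ⌈2193/69⌉ − ⌈2150/69⌉ = 32 − 32 = 0
n=51: ⌈(52·43)/69⌉ − ⌈(51·43)/69⌉ = ⌈2236/69⌉ − ⌈2193/69⌉ = 33 − 32 = 1
n=52: ⌈(53·43)/69⌉ − ⌈(52·43)/69⌉ = ⌈2279/69⌉ − ⌈2236/69⌉ = 34 − 33 = 1
n=53: ⌈(54·43)/69⌉ − ⌈(53·43)/69⌉ = ⌈2322/69⌉ − ⌈2279/69⌉ = 34 − 34 = 0
n=54: ⌈(55·43)/69⌉ − ⌈(54·43)/69⌉ = ⌈2365/69⌉ − ⌈2322/69⌉ = 35 − 34 = 1
n=55: ⌈(56·43)/69⌉ − ⌈(55·43)/69⌉ = ⌈2408/69⌉ − ⌈2365/69⌉ = 35 − 35 = 0
n=56: ⌈(57·43)/69⌉ − ⌈(56·43)/69⌉ = ⌈2451/69⌉ − ⌈2408/69⌉ = 36 − 35 = 1
n=57: ⌈(58·43)/69⌉ − ⌈(57·43)/69⌉ = ⌈2494/69⌉ − ⌈2451/69⌉ = 37 − 36 = 1
n=58: ⌈(59·43)/69⌉ − ⌈(58·43)/69⌉ = ⌈2537/69⌉ − ⌈2494/69⌉ = 37 − 37 = 0
n=59: ⌈(60·43)/69⌉ − ⌈(59·43)/69⌉ = ⌈2580/69⌉ − ⌈2537/69⌉ = 38 − 37 = 1
n=60: ⌈(61·43)/69⌉ − ⌈(60·43)/69⌉ = ⌈2623/69⌉ − ⌈2580/69⌉ = 39 − 38 = 1
n=61: ⌈(62·43)/69⌉ − ⌈(61·43)/69⌉ = ⌈2666/69⌉ − ⌈2623/69⌉ = 39 − 39 = 0
n=62: ⌈(63·43)/69⌉ − ⌈(62·43)/69⌉ = ⌈2709/69⌉ − ⌈2666/69⌉ = 40 − 39 = 1
n=63: ⌈(64·43)/69⌉ − ⌈(63·43)/69⌉ = ⌈2752/69⌉ − ⌈2709/69⌉ = 40 − 40 = 0
n=64: ⌈(65·43)/69⌉ − ⌈(64·43)/69⌉ = ⌈2795/69⌉ − ⌈2752/69⌉ = 41 − 40 = 1
n=65: ⌈(66·43)/69⌉ − ⌈(65·43)/69⌉ = ⌈2838/69⌉ − ⌈2795/69⌉ = 42 − 41 = 1
n=66: ⌈(67·43)/69⌉ − ⌈(66·43)/69⌉ = ⌈2881/69⌉ − ⌈2838/69⌉ = 42 − 42 = 0
n=67: ⌈(68·43)/69⌉ − ⌈(67·43)/69⌉ = ⌈2924/69⌉ − ⌈2881/69⌉ = 43 − 42 = 1
n=68: ⌈(69·43)/69⌉ − ⌈(68·43)/69⌉ = ⌈2967/69⌉ − ⌈2924/69⌉ = 43 − 43 = 0
n=69: ⌈(70·43)/69⌉ − ⌈(69·43)/69⌉ = ⌈3010/69⌉ − ⌈2967/69⌉ = 44 − 43 = 1
n=70: ⌈(71·43)/69⌉ − ⌈(70·43)/69⌉ = ⌈3053/69⌉ − ⌈3010/69⌉ = 45 − 44 = 1
n=71: ⌈(72·43)/69⌉ − ⌈(71·43)/69⌉ = ⌈3096/69⌉ − ⌈3053/69⌉ = 45 − 45 = 0
n=72: ⌈(73·43)/69⌉ − ⌈(72·43)/69⌉ = ⌈3139/69⌉ − ⌈3096/69⌉ = 46 − 45 = 1
n=73: ⌈(74·43)/69⌉ − ⌈(73·43)/69⌉ = ⌈3182/69⌉ − ⌈3139/69⌉ = 47 − 46 = 1
n=74: ⌈(75·43)/69⌉ − ⌈(74·43)/69⌉ = ⌈3225/69⌉ − ⌈3182/69⌉ = 47 − 47 = 0
n=75: ⌈(76·43)/69⌉ − ⌈(75·43)/69⌉ = ⌈3268/69⌉ − ⌈3225/69⌉ = 48 − 47 = 1
n=76: ⌈(77·43)/69⌉ − ⌈(76·43)/69⌉ = ⌈3311/69⌉ − ⌈3268/69⌉ = 48 − 48 = 0
n=77: ⌈(78·43)/69⌉ − ⌈(77·43)/69⌉ = ⌈3354/69⌉ − ⌈3311/69⌉ = 49 − 48 = 1
n=78: ⌈(79·43)/69⌉ − ⌈(78·43)/69⌉ = ⌈3397/69⌉ − ⌈3354/69⌉ = 50 − 49 = 1
n=79: ⌈(80·43)/69⌉ − ⌈(79·43)/69⌉ = ⌈3440/69⌉ − ⌈3397/69⌉ = 50 − 50 = 0
n=80: ⌈(81·43)/69⌉ − ⌈(80·43)/69⌉ = ⌈3483/69⌉ − ⌈3440/69⌉ = 51 − 50 = 1
n=81: ⌈(82·43)/69⌉ − ⌈(81·43)/69⌉ = ⌈3526/69⌉ − ⌈3483/69⌉ = 52 − 51 = 1
n=82: ⌈(83·43)/69⌉ − ⌈(82·43)/69⌉ = ⌈3569/69⌉ − ⌈3526/69⌉ = 52 − 52 = 0
n=83: ⌈(84·43)/69⌉ − ⌈(83·43)/69⌉ = ⌈3612/69⌉ − ⌈3569/69⌉ = 53 − 52 = 1
n=84: ⌈(85·43)/69⌉ − ⌈(84·43)/69⌉ = ⌈3655/69⌉ − ⌈3612/69⌉ = 53 − 53 = 0
n=85: ⌈(86·43)/69⌉ − ⌈(85·43)/69⌉ = ⌈3698/69⌉ − ⌈3655/69⌉ = 54 − 53 = 1
n=86: ⌈(87·43)/69⌉ − ⌈(86·43)/69⌉ = ⌈3741/69⌉ − ⌈3698/69⌉ = 55 − 54 = 1
n=87: ⌈(88·43)/69⌉ − ⌈(87·43)/69⌉ = ⌈3784/69⌉ − ⌈3741/69⌉ = 55 − 55 = 0
n=88: ⌈(89·43)/69⌉ − ⌈(88·43)/69⌉ = ⌈3827/69⌉ − ⌈3784/69⌉ = 56 − 55 = 1
n=89: ⌈(90·43)/69⌉ − ⌈(89·43)/69⌉ = ⌈3870/69⌉ − ⌈3827/69⌉ = 57 − 56 = 1
n=90: ⌈(91·43)/69⌉ − ⌈(90·43)/69⌉ = ⌈3913/69⌉ − ⌈3870/69⌉ = 57 − 57 = 0
n=91: ⌈(92·43)/69⌉ − ⌈(91·43)/69⌉ = ⌈3956/69⌉ − ⌈3913/69⌉ = 58 − 57 = 1
n=92: ⌈(93·43)/69⌉ − ⌈(92·43)/69⌉ = ⌈3999/69⌉ − ⌈3956/69⌉ = 58 − 58 = 0
n=93: ⌈(94·43)/69⌉ − ⌈(93·43)/69⌉ = ⌈4042/69⌉ − ⌈3999/69⌉ = 59 − 58 = 1
n=94: ⌈(95·43)/69⌉ − ⌈(94·43)/69⌉ = ⌈4085/69⌉ − ⌈4042/69⌉ = 60 − 59 = 1
n=95: ⌈(96·43)/69⌉ − ⌈(95·43)/69⌉ = ⌈4128/69⌉ − ⌈4085/69⌉ = 60 − 60 = 0
n=96: ⌈(97·43)/69⌉ − ⌈(96·43)/69⌉ = ⌈4171/69⌉ − ⌈4128/69⌉ = 61 − 60 = 1
n=97: ⌈(98·43)/69⌉ − ⌈(97·43)/69⌉ = ⌈4214/69⌉ − ⌈4171/69⌉ = 62 − 61 = 1
n=98: ⌈(99·43)/69⌉ − ⌈(98·43)/69⌉ = ⌈4257/69⌉ − ⌈4214/69⌉ = 62 − 62 = 0
n=99: ⌈(100·43)/69⌉ − ⌈(99·43)/69⌉ = ⌈4300/69⌉ − ⌈4257/69⌉ = 63 − 62 = 1
n=100: ⌈(101·43)/69⌉ − ⌈(100·43)/69⌉ = ⌈4343/69⌉ − ⌈4300/69⌉ = 63 − 63 = 0
n=101: ⌈(102·43)/69⌉ − ⌈(101·43)/69⌉ = ⌈4386/69⌉ − ⌈4343/69⌉ = 64 − 63 = 1
n=102: ⌈(103·43)/69⌉ − ⌈(102·43)/69⌉ = ⌈4429/69⌉ − ⌈4386/69⌉ = 65 − 64 = 1
n=103: ⌈(104·43)/69⌉ − ⌈(103·43)/69⌉ = ⌈4472/69⌉ − ⌈4429/69⌉ = 65 − 65 = 0
n=104: ⌈(105·43)/69⌉ − ⌈(104·43)/69⌉ = ⌈4515/69⌉ − ⌈4472/69⌉ = 66 − 65 = 1
n=105: ⌈(106·43)/69⌉ − ⌈(105·43)/69⌉ = ⌈4558/69⌉ − ⌈4515/69⌉ = 67 − 66 = 1
n=106: ⌈(107·43)/69⌉ − ⌈(106·43)/69⌉ = ⌈4601/69⌉ − ⌈4558/69⌉ = 67 − 67 = 0
n=107: ⌈(108·43)/69⌉ − ⌈(107·43)/69⌉ = ⌈4644/69⌉ − ⌈4601/69⌉ = 68 − 67 = 1
n=108: ⌈(109·43)/69⌉ − ⌈(108·43)/69⌉ = ⌈4687/69⌉ − ⌈4644/69⌉ = 68 − 68 = 0
n=109: ⌈(110·43)/69⌉ − ⌈(109·43)/69⌉ = ⌈4730/69⌉ − ⌈4687/69⌉ = 69 − 68 = 1
n=110: ⌈(111·43)/69⌉ − ⌈(110·43)/69⌉ = ⌈4773/69⌉ − ⌈4730/69⌉ = 70 − 69 = 1
n=111: ⌈(112·43)/69⌉ − ⌈(111·43)/69⌉ = ⌈4816/69⌉ − ⌈4773/69⌉ = 70 − 70 = 0
n=112: ⌈(113·43)/69⌉ − ⌈(112·43)/69⌉ = ⌈4859/69⌉ − ⌈4816/69⌉ = 71 − 70 = 1
n=113: ⌈(114·43)/69⌉ − ⌈(113·43)/69⌉ = ⌈4902/69⌉ − ⌈4859/69⌉ = 72 − 71 = 1


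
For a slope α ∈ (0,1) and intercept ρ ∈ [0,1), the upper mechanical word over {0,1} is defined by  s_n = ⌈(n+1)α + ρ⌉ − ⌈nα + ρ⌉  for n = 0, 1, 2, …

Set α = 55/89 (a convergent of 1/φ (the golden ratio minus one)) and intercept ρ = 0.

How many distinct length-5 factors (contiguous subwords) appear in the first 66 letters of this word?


6

t_n = ⌈(n·55)/89⌉ for n = 0 … 66:
  n=0…9: ⌈0/89⌉=0 ⌈55/89⌉=1 ⌈110/89⌉=2 ⌈165/89⌉=2 ⌈220/89⌉=3 ⌈275/89⌉=4 ⌈330/89⌉=4 ⌈385/89⌉=5 ⌈440/89⌉=5 ⌈495/89⌉=6
  n=10…19: ⌈550/89⌉=7 ⌈605/89⌉=7 ⌈660/89⌉=8 ⌈715/89⌉=9 ⌈770/89⌉=9 ⌈825/89⌉=10 ⌈880/89⌉=10 ⌈935/89⌉=11 ⌈990/89⌉=12 ⌈1045/89⌉=12
  n=20…29: ⌈1100/89⌉=13 ⌈1155/89⌉=13 ⌈1210/89⌉=14 ⌈1265/89⌉=15 ⌈1320/89⌉=15 ⌈1375/89⌉=16 ⌈1430/89⌉=17 ⌈1485/89⌉=17 ⌈1540/89⌉=18 ⌈1595/89⌉=18
  n=30…39: ⌈1650/89⌉=19 ⌈1705/89⌉=20 ⌈1760/89⌉=20 ⌈1815/89⌉=21 ⌈1870/89⌉=22 ⌈1925/89⌉=22 ⌈1980/89⌉=23 ⌈2035/89⌉=23 ⌈2090/89⌉=24 ⌈2145/89⌉=25
  n=40…49: ⌈2200/89⌉=25 ⌈2255/89⌉=26 ⌈2310/89⌉=26 ⌈2365/89⌉=27 ⌈2420/89⌉=28 ⌈2475/89⌉=28 ⌈2530/89⌉=29 ⌈2585/89⌉=30 ⌈2640/89⌉=30 ⌈2695/89⌉=31
  n=50…59: ⌈2750/89⌉=31 ⌈2805/89⌉=32 ⌈2860/89⌉=33 ⌈2915/89⌉=33 ⌈2970/89⌉=34 ⌈3025/89⌉=34 ⌈3080/89⌉=35 ⌈3135/89⌉=36 ⌈3190/89⌉=36 ⌈3245/89⌉=37
  n=60…66: ⌈3300/89⌉=38 ⌈3355/89⌉=38 ⌈3410/89⌉=39 ⌈3465/89⌉=39 ⌈3520/89⌉=40 ⌈3575/89⌉=41 ⌈3630/89⌉=41
s_n = t_(n+1) − t_n for n = 0 … 65 gives
prefix = 110110101101101011010110110101101101011010110110101101011011010110
slide a length-5 window over [0..4] … [61..65] (62 windows); first occurrence of each distinct factor:
  [  0..  4] 11011
  [  1..  5] 10110
  [  2..  6] 01101
  [  3..  7] 11010
  [  4..  8] 10101
  [  5..  9] 01011
  (the other 56 windows repeat one of these)
distinct factors: {01011, 01101, 10101, 10110, 11010, 11011}
count = 6  (Sturmian bound for length 5 is 6)


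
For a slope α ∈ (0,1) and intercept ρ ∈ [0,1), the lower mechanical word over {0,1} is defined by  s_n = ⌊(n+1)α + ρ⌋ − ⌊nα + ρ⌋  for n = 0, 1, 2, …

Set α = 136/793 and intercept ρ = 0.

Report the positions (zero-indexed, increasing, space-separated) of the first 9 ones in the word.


5 11 17 23 29 34 40 46 52

n=0: ⌊136/793⌋−⌊0/793⌋ = 0−0 = 0
n=1: ⌊272/793⌋−⌊136/793⌋ = 0−0 = 0
n=2: ⌊408/793⌋−⌊272/793⌋ = 0−0 = 0
n=3: ⌊544/793⌋−⌊408/793⌋ = 0−0 = 0
n=4: ⌊680/793⌋−⌊544/793⌋ = 0−0 = 0
n=5: ⌊816/793⌋−⌊680/793⌋ = 1−0 = 1  ← one
n=6: ⌊952/793⌋−⌊816/793⌋ = 1−1 = 0
n=7: ⌊1088/793⌋−⌊952/793⌋ = 1−1 = 0
n=8: ⌊1224/793⌋−⌊1088/793⌋ = 1−1 = 0
n=9: ⌊1360/793⌋−⌊1224/793⌋ = 1−1 = 0
n=10: ⌊1496/793⌋−⌊1360/793⌋ = 1−1 = 0
n=11: ⌊1632/793⌋−⌊1496/793⌋ = 2−1 = 1  ← one
n=12: ⌊1768/793⌋−⌊1632/793⌋ = 2−2 = 0
n=13: ⌊1904/793⌋−⌊1768/793⌋ = 2−2 = 0
n=14: ⌊2040/793⌋−⌊1904/793⌋ = 2−2 = 0
n=15: ⌊2176/793⌋−⌊2040/793⌋ = 2−2 = 0
n=16: ⌊2312/793⌋−⌊2176/793⌋ = 2−2 = 0
n=17: ⌊2448/793⌋−⌊2312/793⌋ = 3−2 = 1  ← one
n=18: ⌊2584/793⌋−⌊2448/793⌋ = 3−3 = 0
n=19: ⌊2720/793⌋−⌊2584/793⌋ = 3−3 = 0
n=20: ⌊2856/793⌋−⌊2720/793⌋ = 3−3 = 0
n=21: ⌊2992/793⌋−⌊2856/793⌋ = 3−3 = 0
n=22: ⌊3128/793⌋−⌊2992/793⌋ = 3−3 = 0
n=23: ⌊3264/793⌋−⌊3128/793⌋ = 4−3 = 1  ← one
n=24: ⌊3400/793⌋−⌊3264/793⌋ = 4−4 = 0
n=25: ⌊3536/793⌋−⌊3400/793⌋ = 4−4 = 0
n=26: ⌊3672/793⌋−⌊3536/793⌋ = 4−4 = 0
n=27: ⌊3808/793⌋−⌊3672/793⌋ = 4−4 = 0
n=28: ⌊3944/793⌋−⌊3808/793⌋ = 4−4 = 0
n=29: ⌊4080/793⌋−⌊3944/793⌋ = 5−4 = 1  ← one
n=30: ⌊4216/793⌋−⌊4080/793⌋ = 5−5 = 0
n=31: ⌊4352/793⌋−⌊4216/793⌋ = 5−5 = 0
n=32: ⌊4488/793⌋−⌊4352/793⌋ = 5−5 = 0
n=33: ⌊4624/793⌋−⌊4488/793⌋ = 5−5 = 0
n=34: ⌊4760/793⌋−⌊4624/793⌋ = 6−5 = 1  ← one
n=35: ⌊4896/793⌋−⌊4760/793⌋ = 6−6 = 0
n=36: ⌊5032/793⌋−⌊4896/793⌋ = 6−6 = 0
n=37: ⌊5168/793⌋−⌊5032/793⌋ = 6−6 = 0
n=38: ⌊5304/793⌋−⌊5168/793⌋ = 6−6 = 0
n=39: ⌊5440/793⌋−⌊5304/793⌋ = 6−6 = 0
n=40: ⌊5576/793⌋−⌊5440/793⌋ = 7−6 = 1  ← one
n=41: ⌊5712/793⌋−⌊5576/793⌋ = 7−7 = 0
n=42: ⌊5848/793⌋−⌊5712/793⌋ = 7−7 = 0
n=43: ⌊5984/793⌋−⌊5848/793⌋ = 7−7 = 0
n=44: ⌊6120/793⌋−⌊5984/793⌋ = 7−7 = 0
n=45: ⌊6256/793⌋−⌊6120/793⌋ = 7−7 = 0
n=46: ⌊6392/793⌋−⌊6256/793⌋ = 8−7 = 1  ← one
n=47: ⌊6528/793⌋−⌊6392/793⌋ = 8−8 = 0
n=48: ⌊6664/793⌋−⌊6528/793⌋ = 8−8 = 0
n=49: ⌊6800/793⌋−⌊6664/793⌋ = 8−8 = 0
n=50: ⌊6936/793⌋−⌊6800/793⌋ = 8−8 = 0
n=51: ⌊7072/793⌋−⌊6936/793⌋ = 8−8 = 0
n=52: ⌊7208/793⌋−⌊7072/793⌋ = 9−8 = 1  ← one
positions of the first 9 ones: 5 11 17 23 29 34 40 46 52
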